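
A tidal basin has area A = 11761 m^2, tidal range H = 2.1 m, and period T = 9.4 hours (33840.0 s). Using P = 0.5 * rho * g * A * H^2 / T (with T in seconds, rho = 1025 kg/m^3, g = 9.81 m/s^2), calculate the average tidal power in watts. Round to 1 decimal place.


Convert period to seconds: T = 9.4 * 3600 = 33840.0 s
H^2 = 2.1^2 = 4.41
P = 0.5 * rho * g * A * H^2 / T
P = 0.5 * 1025 * 9.81 * 11761 * 4.41 / 33840.0
P = 7705.8 W

7705.8


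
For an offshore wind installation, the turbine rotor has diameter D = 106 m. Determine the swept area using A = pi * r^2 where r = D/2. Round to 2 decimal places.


Compute the rotor radius:
  r = D / 2 = 106 / 2 = 53.0 m
Calculate swept area:
  A = pi * r^2 = pi * 53.0^2
  A = 8824.73 m^2

8824.73


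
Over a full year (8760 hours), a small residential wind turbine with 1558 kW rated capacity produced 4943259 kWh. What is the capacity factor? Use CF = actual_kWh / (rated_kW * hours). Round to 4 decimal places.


Capacity factor = actual output / maximum possible output
Maximum possible = rated * hours = 1558 * 8760 = 13648080 kWh
CF = 4943259 / 13648080
CF = 0.3622

0.3622


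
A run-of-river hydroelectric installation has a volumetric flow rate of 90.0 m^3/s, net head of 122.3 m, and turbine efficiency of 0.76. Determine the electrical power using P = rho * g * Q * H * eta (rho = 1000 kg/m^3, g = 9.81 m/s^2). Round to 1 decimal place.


Apply the hydropower formula P = rho * g * Q * H * eta
rho * g = 1000 * 9.81 = 9810.0
P = 9810.0 * 90.0 * 122.3 * 0.76
P = 82063789.2 W

82063789.2


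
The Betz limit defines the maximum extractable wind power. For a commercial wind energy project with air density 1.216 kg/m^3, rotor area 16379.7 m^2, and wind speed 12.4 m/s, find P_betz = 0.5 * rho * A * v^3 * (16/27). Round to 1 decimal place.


The Betz coefficient Cp_max = 16/27 = 0.5926
v^3 = 12.4^3 = 1906.624
P_betz = 0.5 * rho * A * v^3 * Cp_max
P_betz = 0.5 * 1.216 * 16379.7 * 1906.624 * 0.5926
P_betz = 11252027.8 W

11252027.8


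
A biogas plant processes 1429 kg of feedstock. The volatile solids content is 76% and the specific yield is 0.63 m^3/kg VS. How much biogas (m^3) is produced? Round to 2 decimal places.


Compute volatile solids:
  VS = mass * VS_fraction = 1429 * 0.76 = 1086.04 kg
Calculate biogas volume:
  Biogas = VS * specific_yield = 1086.04 * 0.63
  Biogas = 684.21 m^3

684.21


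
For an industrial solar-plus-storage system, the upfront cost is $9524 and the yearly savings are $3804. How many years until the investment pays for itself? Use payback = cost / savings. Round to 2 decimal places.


Simple payback period = initial cost / annual savings
Payback = 9524 / 3804
Payback = 2.50 years

2.50


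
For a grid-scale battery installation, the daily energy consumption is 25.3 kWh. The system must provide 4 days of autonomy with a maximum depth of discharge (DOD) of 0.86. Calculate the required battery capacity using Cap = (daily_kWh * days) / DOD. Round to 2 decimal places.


Total energy needed = daily * days = 25.3 * 4 = 101.2 kWh
Account for depth of discharge:
  Cap = total_energy / DOD = 101.2 / 0.86
  Cap = 117.67 kWh

117.67


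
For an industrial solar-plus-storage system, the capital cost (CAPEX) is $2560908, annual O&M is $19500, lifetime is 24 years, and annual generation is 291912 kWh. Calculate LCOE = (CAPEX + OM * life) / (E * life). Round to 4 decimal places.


Total cost = CAPEX + OM * lifetime = 2560908 + 19500 * 24 = 2560908 + 468000 = 3028908
Total generation = annual * lifetime = 291912 * 24 = 7005888 kWh
LCOE = 3028908 / 7005888
LCOE = 0.4323 $/kWh

0.4323


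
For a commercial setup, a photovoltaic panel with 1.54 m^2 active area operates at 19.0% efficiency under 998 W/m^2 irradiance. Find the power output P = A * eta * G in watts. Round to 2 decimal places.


Use the solar power formula P = A * eta * G.
Given: A = 1.54 m^2, eta = 0.19, G = 998 W/m^2
P = 1.54 * 0.19 * 998
P = 292.01 W

292.01


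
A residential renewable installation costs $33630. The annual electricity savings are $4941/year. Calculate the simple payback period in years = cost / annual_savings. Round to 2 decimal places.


Simple payback period = initial cost / annual savings
Payback = 33630 / 4941
Payback = 6.81 years

6.81


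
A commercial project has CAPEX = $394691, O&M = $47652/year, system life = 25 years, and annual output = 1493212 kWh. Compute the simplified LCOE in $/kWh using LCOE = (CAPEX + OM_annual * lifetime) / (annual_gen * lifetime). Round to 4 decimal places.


Total cost = CAPEX + OM * lifetime = 394691 + 47652 * 25 = 394691 + 1191300 = 1585991
Total generation = annual * lifetime = 1493212 * 25 = 37330300 kWh
LCOE = 1585991 / 37330300
LCOE = 0.0425 $/kWh

0.0425


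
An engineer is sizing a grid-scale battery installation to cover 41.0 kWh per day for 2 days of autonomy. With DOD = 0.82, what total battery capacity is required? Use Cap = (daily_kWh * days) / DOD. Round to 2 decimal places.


Total energy needed = daily * days = 41.0 * 2 = 82.0 kWh
Account for depth of discharge:
  Cap = total_energy / DOD = 82.0 / 0.82
  Cap = 100.00 kWh

100.00


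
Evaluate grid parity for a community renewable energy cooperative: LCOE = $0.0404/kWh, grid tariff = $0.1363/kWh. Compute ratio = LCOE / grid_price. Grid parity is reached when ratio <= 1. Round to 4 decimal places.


Compare LCOE to grid price:
  LCOE = $0.0404/kWh, Grid price = $0.1363/kWh
  Ratio = LCOE / grid_price = 0.0404 / 0.1363 = 0.2964
  Grid parity achieved (ratio <= 1)? yes

0.2964


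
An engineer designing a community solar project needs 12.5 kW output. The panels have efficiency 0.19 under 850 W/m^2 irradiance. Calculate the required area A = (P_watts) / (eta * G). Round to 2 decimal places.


Convert target power to watts: P = 12.5 * 1000 = 12500.0 W
Compute denominator: eta * G = 0.19 * 850 = 161.5
Required area A = P / (eta * G) = 12500.0 / 161.5
A = 77.40 m^2

77.40


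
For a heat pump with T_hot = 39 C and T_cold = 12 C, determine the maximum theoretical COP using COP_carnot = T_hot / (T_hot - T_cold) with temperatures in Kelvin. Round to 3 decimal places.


Convert to Kelvin:
  T_hot = 39 + 273.15 = 312.15 K
  T_cold = 12 + 273.15 = 285.15 K
Apply Carnot COP formula:
  COP = T_hot_K / (T_hot_K - T_cold_K) = 312.15 / 27.0
  COP = 11.561

11.561


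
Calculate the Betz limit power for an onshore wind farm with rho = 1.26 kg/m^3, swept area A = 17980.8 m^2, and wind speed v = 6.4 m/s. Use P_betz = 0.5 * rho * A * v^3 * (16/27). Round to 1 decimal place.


The Betz coefficient Cp_max = 16/27 = 0.5926
v^3 = 6.4^3 = 262.144
P_betz = 0.5 * rho * A * v^3 * Cp_max
P_betz = 0.5 * 1.26 * 17980.8 * 262.144 * 0.5926
P_betz = 1759728.6 W

1759728.6


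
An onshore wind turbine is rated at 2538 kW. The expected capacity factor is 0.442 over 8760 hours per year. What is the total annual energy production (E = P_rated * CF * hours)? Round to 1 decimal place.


Annual energy = rated_kW * capacity_factor * hours_per_year
Given: P_rated = 2538 kW, CF = 0.442, hours = 8760
E = 2538 * 0.442 * 8760
E = 9826933.0 kWh

9826933.0


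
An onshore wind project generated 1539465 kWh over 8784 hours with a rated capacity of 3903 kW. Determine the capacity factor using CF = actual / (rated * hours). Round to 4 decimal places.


Capacity factor = actual output / maximum possible output
Maximum possible = rated * hours = 3903 * 8784 = 34283952 kWh
CF = 1539465 / 34283952
CF = 0.0449

0.0449


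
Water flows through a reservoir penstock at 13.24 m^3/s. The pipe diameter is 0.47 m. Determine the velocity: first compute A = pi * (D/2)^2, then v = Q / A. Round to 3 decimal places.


Compute pipe cross-sectional area:
  A = pi * (D/2)^2 = pi * (0.47/2)^2 = 0.1735 m^2
Calculate velocity:
  v = Q / A = 13.24 / 0.1735
  v = 76.314 m/s

76.314


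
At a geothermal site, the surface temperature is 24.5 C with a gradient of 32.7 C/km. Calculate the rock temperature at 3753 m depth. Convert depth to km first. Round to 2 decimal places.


Convert depth to km: 3753 / 1000 = 3.753 km
Temperature increase = gradient * depth_km = 32.7 * 3.753 = 122.72 C
Temperature at depth = T_surface + delta_T = 24.5 + 122.72
T = 147.22 C

147.22


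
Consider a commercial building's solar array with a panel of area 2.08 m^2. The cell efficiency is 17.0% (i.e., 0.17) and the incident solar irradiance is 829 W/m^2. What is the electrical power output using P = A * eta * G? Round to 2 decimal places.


Use the solar power formula P = A * eta * G.
Given: A = 2.08 m^2, eta = 0.17, G = 829 W/m^2
P = 2.08 * 0.17 * 829
P = 293.13 W

293.13


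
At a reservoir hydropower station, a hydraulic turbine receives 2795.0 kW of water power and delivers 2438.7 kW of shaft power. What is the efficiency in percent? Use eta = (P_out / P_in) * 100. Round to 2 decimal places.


Turbine efficiency = (output power / input power) * 100
eta = (2438.7 / 2795.0) * 100
eta = 87.25%

87.25


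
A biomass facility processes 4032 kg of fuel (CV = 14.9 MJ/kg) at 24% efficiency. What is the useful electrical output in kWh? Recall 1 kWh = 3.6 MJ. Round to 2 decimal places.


Total energy = mass * CV = 4032 * 14.9 = 60076.8 MJ
Useful energy = total * eta = 60076.8 * 0.24 = 14418.43 MJ
Convert to kWh: 14418.43 / 3.6
Useful energy = 4005.12 kWh

4005.12


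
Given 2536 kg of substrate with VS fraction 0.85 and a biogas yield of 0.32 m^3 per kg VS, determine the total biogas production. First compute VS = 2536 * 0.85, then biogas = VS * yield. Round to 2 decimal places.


Compute volatile solids:
  VS = mass * VS_fraction = 2536 * 0.85 = 2155.6 kg
Calculate biogas volume:
  Biogas = VS * specific_yield = 2155.6 * 0.32
  Biogas = 689.79 m^3

689.79


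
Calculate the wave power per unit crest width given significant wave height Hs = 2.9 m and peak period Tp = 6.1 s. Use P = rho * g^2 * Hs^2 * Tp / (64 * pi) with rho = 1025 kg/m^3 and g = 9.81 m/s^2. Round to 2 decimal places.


Apply wave power formula:
  g^2 = 9.81^2 = 96.2361
  Hs^2 = 2.9^2 = 8.41
  Numerator = rho * g^2 * Hs^2 * Tp = 1025 * 96.2361 * 8.41 * 6.1 = 5060433.37
  Denominator = 64 * pi = 201.0619
  P = 5060433.37 / 201.0619 = 25168.53 W/m

25168.53


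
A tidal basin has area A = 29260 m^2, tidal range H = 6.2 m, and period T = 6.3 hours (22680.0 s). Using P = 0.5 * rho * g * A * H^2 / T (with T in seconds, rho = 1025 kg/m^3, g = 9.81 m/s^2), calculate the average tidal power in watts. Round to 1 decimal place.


Convert period to seconds: T = 6.3 * 3600 = 22680.0 s
H^2 = 6.2^2 = 38.44
P = 0.5 * rho * g * A * H^2 / T
P = 0.5 * 1025 * 9.81 * 29260 * 38.44 / 22680.0
P = 249331.7 W

249331.7


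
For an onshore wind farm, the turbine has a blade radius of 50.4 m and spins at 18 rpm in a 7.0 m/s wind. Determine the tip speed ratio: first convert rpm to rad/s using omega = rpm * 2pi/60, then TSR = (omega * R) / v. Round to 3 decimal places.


Convert rotational speed to rad/s:
  omega = 18 * 2 * pi / 60 = 1.885 rad/s
Compute tip speed:
  v_tip = omega * R = 1.885 * 50.4 = 95.002 m/s
Tip speed ratio:
  TSR = v_tip / v_wind = 95.002 / 7.0 = 13.572

13.572


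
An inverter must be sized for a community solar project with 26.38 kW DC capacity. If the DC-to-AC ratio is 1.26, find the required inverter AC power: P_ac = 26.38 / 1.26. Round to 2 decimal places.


The inverter AC capacity is determined by the DC/AC ratio.
Given: P_dc = 26.38 kW, DC/AC ratio = 1.26
P_ac = P_dc / ratio = 26.38 / 1.26
P_ac = 20.94 kW

20.94


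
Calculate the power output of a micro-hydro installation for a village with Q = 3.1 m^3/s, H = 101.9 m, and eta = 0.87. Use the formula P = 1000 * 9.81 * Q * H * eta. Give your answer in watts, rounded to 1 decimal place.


Apply the hydropower formula P = rho * g * Q * H * eta
rho * g = 1000 * 9.81 = 9810.0
P = 9810.0 * 3.1 * 101.9 * 0.87
P = 2696026.4 W

2696026.4


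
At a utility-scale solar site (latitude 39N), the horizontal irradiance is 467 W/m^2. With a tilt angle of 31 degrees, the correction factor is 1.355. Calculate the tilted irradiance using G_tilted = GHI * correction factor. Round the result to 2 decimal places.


Identify the given values:
  GHI = 467 W/m^2, tilt correction factor = 1.355
Apply the formula G_tilted = GHI * factor:
  G_tilted = 467 * 1.355
  G_tilted = 632.79 W/m^2

632.79


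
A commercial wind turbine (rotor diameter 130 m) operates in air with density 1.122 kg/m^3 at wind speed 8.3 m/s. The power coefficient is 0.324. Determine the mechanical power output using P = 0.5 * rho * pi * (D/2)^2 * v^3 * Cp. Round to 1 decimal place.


Step 1 -- Compute swept area:
  A = pi * (D/2)^2 = pi * (130/2)^2 = 13273.23 m^2
Step 2 -- Apply wind power equation:
  P = 0.5 * rho * A * v^3 * Cp
  v^3 = 8.3^3 = 571.787
  P = 0.5 * 1.122 * 13273.23 * 571.787 * 0.324
  P = 1379490.6 W

1379490.6


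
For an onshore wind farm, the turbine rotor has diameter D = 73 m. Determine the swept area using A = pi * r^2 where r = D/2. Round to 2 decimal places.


Compute the rotor radius:
  r = D / 2 = 73 / 2 = 36.5 m
Calculate swept area:
  A = pi * r^2 = pi * 36.5^2
  A = 4185.39 m^2

4185.39


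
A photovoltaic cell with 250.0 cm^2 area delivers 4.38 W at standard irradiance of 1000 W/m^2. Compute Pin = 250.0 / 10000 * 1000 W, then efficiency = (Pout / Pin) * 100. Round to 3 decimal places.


First compute the input power:
  Pin = area_cm2 / 10000 * G = 250.0 / 10000 * 1000 = 25.0 W
Then compute efficiency:
  Efficiency = (Pout / Pin) * 100 = (4.38 / 25.0) * 100
  Efficiency = 17.520%

17.520


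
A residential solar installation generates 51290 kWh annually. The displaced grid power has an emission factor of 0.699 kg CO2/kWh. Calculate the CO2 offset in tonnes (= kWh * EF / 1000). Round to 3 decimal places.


CO2 offset in kg = generation * emission_factor
CO2 offset = 51290 * 0.699 = 35851.71 kg
Convert to tonnes:
  CO2 offset = 35851.71 / 1000 = 35.852 tonnes

35.852


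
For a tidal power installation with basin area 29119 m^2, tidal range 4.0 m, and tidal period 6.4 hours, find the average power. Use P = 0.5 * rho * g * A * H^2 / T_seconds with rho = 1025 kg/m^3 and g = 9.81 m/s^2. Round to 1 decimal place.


Convert period to seconds: T = 6.4 * 3600 = 23040.0 s
H^2 = 4.0^2 = 16.0
P = 0.5 * rho * g * A * H^2 / T
P = 0.5 * 1025 * 9.81 * 29119 * 16.0 / 23040.0
P = 101666.3 W

101666.3


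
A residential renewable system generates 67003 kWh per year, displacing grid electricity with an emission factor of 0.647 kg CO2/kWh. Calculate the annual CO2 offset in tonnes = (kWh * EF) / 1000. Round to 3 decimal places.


CO2 offset in kg = generation * emission_factor
CO2 offset = 67003 * 0.647 = 43350.94 kg
Convert to tonnes:
  CO2 offset = 43350.94 / 1000 = 43.351 tonnes

43.351


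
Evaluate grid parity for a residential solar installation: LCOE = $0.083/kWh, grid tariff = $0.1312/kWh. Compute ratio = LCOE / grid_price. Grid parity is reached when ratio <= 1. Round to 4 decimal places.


Compare LCOE to grid price:
  LCOE = $0.083/kWh, Grid price = $0.1312/kWh
  Ratio = LCOE / grid_price = 0.083 / 0.1312 = 0.6326
  Grid parity achieved (ratio <= 1)? yes

0.6326


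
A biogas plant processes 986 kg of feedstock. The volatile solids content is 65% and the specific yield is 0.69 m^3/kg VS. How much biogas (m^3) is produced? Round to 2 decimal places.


Compute volatile solids:
  VS = mass * VS_fraction = 986 * 0.65 = 640.9 kg
Calculate biogas volume:
  Biogas = VS * specific_yield = 640.9 * 0.69
  Biogas = 442.22 m^3

442.22


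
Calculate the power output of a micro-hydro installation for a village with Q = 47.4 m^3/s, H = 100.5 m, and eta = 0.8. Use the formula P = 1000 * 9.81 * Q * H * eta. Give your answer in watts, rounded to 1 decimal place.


Apply the hydropower formula P = rho * g * Q * H * eta
rho * g = 1000 * 9.81 = 9810.0
P = 9810.0 * 47.4 * 100.5 * 0.8
P = 37385517.6 W

37385517.6


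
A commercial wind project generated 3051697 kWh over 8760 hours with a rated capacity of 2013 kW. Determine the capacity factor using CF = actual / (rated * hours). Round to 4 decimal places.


Capacity factor = actual output / maximum possible output
Maximum possible = rated * hours = 2013 * 8760 = 17633880 kWh
CF = 3051697 / 17633880
CF = 0.1731

0.1731


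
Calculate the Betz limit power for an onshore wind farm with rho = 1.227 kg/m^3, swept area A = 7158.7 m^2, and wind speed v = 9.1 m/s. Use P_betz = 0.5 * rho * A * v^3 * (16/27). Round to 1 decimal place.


The Betz coefficient Cp_max = 16/27 = 0.5926
v^3 = 9.1^3 = 753.571
P_betz = 0.5 * rho * A * v^3 * Cp_max
P_betz = 0.5 * 1.227 * 7158.7 * 753.571 * 0.5926
P_betz = 1961232.7 W

1961232.7


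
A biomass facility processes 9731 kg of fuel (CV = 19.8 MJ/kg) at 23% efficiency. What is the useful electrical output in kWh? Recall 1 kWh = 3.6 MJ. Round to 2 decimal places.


Total energy = mass * CV = 9731 * 19.8 = 192673.8 MJ
Useful energy = total * eta = 192673.8 * 0.23 = 44314.97 MJ
Convert to kWh: 44314.97 / 3.6
Useful energy = 12309.72 kWh

12309.72


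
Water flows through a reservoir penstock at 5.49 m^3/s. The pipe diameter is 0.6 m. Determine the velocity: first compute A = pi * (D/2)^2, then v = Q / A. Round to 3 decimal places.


Compute pipe cross-sectional area:
  A = pi * (D/2)^2 = pi * (0.6/2)^2 = 0.2827 m^2
Calculate velocity:
  v = Q / A = 5.49 / 0.2827
  v = 19.417 m/s

19.417


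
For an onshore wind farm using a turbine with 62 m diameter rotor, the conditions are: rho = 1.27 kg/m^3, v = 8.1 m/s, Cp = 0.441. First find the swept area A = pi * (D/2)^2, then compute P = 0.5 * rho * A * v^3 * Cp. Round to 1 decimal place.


Step 1 -- Compute swept area:
  A = pi * (D/2)^2 = pi * (62/2)^2 = 3019.07 m^2
Step 2 -- Apply wind power equation:
  P = 0.5 * rho * A * v^3 * Cp
  v^3 = 8.1^3 = 531.441
  P = 0.5 * 1.27 * 3019.07 * 531.441 * 0.441
  P = 449304.4 W

449304.4


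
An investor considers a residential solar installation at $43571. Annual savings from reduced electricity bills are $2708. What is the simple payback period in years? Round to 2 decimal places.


Simple payback period = initial cost / annual savings
Payback = 43571 / 2708
Payback = 16.09 years

16.09


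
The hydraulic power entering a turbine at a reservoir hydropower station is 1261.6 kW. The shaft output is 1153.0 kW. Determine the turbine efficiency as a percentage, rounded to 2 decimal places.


Turbine efficiency = (output power / input power) * 100
eta = (1153.0 / 1261.6) * 100
eta = 91.39%

91.39


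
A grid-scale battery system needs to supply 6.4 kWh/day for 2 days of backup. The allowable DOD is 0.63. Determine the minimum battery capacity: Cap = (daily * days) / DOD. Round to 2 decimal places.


Total energy needed = daily * days = 6.4 * 2 = 12.8 kWh
Account for depth of discharge:
  Cap = total_energy / DOD = 12.8 / 0.63
  Cap = 20.32 kWh

20.32


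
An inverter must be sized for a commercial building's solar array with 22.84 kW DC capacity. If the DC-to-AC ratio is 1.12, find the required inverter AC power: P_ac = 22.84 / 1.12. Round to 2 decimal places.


The inverter AC capacity is determined by the DC/AC ratio.
Given: P_dc = 22.84 kW, DC/AC ratio = 1.12
P_ac = P_dc / ratio = 22.84 / 1.12
P_ac = 20.39 kW

20.39


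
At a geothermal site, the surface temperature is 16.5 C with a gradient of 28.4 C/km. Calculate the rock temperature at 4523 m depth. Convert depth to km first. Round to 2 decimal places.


Convert depth to km: 4523 / 1000 = 4.523 km
Temperature increase = gradient * depth_km = 28.4 * 4.523 = 128.45 C
Temperature at depth = T_surface + delta_T = 16.5 + 128.45
T = 144.95 C

144.95


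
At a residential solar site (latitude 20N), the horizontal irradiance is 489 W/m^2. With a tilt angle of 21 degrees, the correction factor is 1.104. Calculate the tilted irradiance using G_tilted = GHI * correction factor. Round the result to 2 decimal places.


Identify the given values:
  GHI = 489 W/m^2, tilt correction factor = 1.104
Apply the formula G_tilted = GHI * factor:
  G_tilted = 489 * 1.104
  G_tilted = 539.86 W/m^2

539.86


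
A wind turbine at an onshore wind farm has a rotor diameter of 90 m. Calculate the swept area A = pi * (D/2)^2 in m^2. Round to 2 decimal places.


Compute the rotor radius:
  r = D / 2 = 90 / 2 = 45.0 m
Calculate swept area:
  A = pi * r^2 = pi * 45.0^2
  A = 6361.73 m^2

6361.73


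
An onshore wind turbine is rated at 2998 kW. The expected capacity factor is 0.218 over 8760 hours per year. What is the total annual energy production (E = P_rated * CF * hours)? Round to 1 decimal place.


Annual energy = rated_kW * capacity_factor * hours_per_year
Given: P_rated = 2998 kW, CF = 0.218, hours = 8760
E = 2998 * 0.218 * 8760
E = 5725220.6 kWh

5725220.6


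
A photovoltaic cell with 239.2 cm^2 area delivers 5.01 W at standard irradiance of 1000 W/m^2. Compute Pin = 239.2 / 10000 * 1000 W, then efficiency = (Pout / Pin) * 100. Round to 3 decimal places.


First compute the input power:
  Pin = area_cm2 / 10000 * G = 239.2 / 10000 * 1000 = 23.92 W
Then compute efficiency:
  Efficiency = (Pout / Pin) * 100 = (5.01 / 23.92) * 100
  Efficiency = 20.945%

20.945


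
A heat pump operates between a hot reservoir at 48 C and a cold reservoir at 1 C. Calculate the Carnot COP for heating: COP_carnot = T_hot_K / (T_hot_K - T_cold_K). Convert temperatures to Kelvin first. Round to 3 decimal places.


Convert to Kelvin:
  T_hot = 48 + 273.15 = 321.15 K
  T_cold = 1 + 273.15 = 274.15 K
Apply Carnot COP formula:
  COP = T_hot_K / (T_hot_K - T_cold_K) = 321.15 / 47.0
  COP = 6.833

6.833


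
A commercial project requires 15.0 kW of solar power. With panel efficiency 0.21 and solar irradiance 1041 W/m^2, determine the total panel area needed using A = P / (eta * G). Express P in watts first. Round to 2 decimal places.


Convert target power to watts: P = 15.0 * 1000 = 15000.0 W
Compute denominator: eta * G = 0.21 * 1041 = 218.61
Required area A = P / (eta * G) = 15000.0 / 218.61
A = 68.62 m^2

68.62


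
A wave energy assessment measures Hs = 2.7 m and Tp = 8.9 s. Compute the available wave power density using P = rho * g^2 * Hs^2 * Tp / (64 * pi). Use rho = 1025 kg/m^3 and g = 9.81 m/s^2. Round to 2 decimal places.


Apply wave power formula:
  g^2 = 9.81^2 = 96.2361
  Hs^2 = 2.7^2 = 7.29
  Numerator = rho * g^2 * Hs^2 * Tp = 1025 * 96.2361 * 7.29 * 8.9 = 6399991.76
  Denominator = 64 * pi = 201.0619
  P = 6399991.76 / 201.0619 = 31830.95 W/m

31830.95


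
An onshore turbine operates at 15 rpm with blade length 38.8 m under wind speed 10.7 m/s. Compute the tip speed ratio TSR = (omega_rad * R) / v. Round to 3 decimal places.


Convert rotational speed to rad/s:
  omega = 15 * 2 * pi / 60 = 1.5708 rad/s
Compute tip speed:
  v_tip = omega * R = 1.5708 * 38.8 = 60.947 m/s
Tip speed ratio:
  TSR = v_tip / v_wind = 60.947 / 10.7 = 5.696

5.696


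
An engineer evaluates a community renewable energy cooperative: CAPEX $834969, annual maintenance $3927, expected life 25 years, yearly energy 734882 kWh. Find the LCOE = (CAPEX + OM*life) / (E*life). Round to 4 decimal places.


Total cost = CAPEX + OM * lifetime = 834969 + 3927 * 25 = 834969 + 98175 = 933144
Total generation = annual * lifetime = 734882 * 25 = 18372050 kWh
LCOE = 933144 / 18372050
LCOE = 0.0508 $/kWh

0.0508


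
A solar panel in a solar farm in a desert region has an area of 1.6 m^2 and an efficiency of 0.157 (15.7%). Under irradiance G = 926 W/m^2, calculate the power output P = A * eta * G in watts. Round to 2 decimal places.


Use the solar power formula P = A * eta * G.
Given: A = 1.6 m^2, eta = 0.157, G = 926 W/m^2
P = 1.6 * 0.157 * 926
P = 232.61 W

232.61


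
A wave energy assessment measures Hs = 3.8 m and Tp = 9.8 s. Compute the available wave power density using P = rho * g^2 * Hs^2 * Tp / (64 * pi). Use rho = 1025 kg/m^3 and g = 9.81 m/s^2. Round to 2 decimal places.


Apply wave power formula:
  g^2 = 9.81^2 = 96.2361
  Hs^2 = 3.8^2 = 14.44
  Numerator = rho * g^2 * Hs^2 * Tp = 1025 * 96.2361 * 14.44 * 9.8 = 13959027.06
  Denominator = 64 * pi = 201.0619
  P = 13959027.06 / 201.0619 = 69426.50 W/m

69426.50


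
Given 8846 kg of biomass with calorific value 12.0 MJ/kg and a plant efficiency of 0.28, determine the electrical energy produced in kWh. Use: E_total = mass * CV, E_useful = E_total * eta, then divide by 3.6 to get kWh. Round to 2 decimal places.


Total energy = mass * CV = 8846 * 12.0 = 106152.0 MJ
Useful energy = total * eta = 106152.0 * 0.28 = 29722.56 MJ
Convert to kWh: 29722.56 / 3.6
Useful energy = 8256.27 kWh

8256.27


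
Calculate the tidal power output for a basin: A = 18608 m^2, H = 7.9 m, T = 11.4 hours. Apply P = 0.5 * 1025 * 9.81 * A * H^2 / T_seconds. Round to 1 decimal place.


Convert period to seconds: T = 11.4 * 3600 = 41040.0 s
H^2 = 7.9^2 = 62.41
P = 0.5 * rho * g * A * H^2 / T
P = 0.5 * 1025 * 9.81 * 18608 * 62.41 / 41040.0
P = 142268.7 W

142268.7


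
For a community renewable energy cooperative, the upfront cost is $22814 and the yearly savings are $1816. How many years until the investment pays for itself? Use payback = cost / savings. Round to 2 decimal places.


Simple payback period = initial cost / annual savings
Payback = 22814 / 1816
Payback = 12.56 years

12.56


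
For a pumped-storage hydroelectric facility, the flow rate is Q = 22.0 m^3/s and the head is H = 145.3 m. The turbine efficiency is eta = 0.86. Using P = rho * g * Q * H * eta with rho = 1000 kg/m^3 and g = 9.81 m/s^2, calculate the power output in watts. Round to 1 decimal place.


Apply the hydropower formula P = rho * g * Q * H * eta
rho * g = 1000 * 9.81 = 9810.0
P = 9810.0 * 22.0 * 145.3 * 0.86
P = 26968435.6 W

26968435.6


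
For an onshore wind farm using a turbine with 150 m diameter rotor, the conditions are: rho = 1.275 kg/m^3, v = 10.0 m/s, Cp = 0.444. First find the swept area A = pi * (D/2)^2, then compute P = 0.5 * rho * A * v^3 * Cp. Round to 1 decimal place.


Step 1 -- Compute swept area:
  A = pi * (D/2)^2 = pi * (150/2)^2 = 17671.46 m^2
Step 2 -- Apply wind power equation:
  P = 0.5 * rho * A * v^3 * Cp
  v^3 = 10.0^3 = 1000.0
  P = 0.5 * 1.275 * 17671.46 * 1000.0 * 0.444
  P = 5001906.4 W

5001906.4


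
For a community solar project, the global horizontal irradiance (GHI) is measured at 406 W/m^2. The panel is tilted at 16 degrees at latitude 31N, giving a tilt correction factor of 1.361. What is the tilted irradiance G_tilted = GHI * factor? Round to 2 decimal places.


Identify the given values:
  GHI = 406 W/m^2, tilt correction factor = 1.361
Apply the formula G_tilted = GHI * factor:
  G_tilted = 406 * 1.361
  G_tilted = 552.57 W/m^2

552.57


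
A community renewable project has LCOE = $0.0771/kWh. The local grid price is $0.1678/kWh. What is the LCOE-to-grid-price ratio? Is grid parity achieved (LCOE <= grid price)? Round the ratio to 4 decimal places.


Compare LCOE to grid price:
  LCOE = $0.0771/kWh, Grid price = $0.1678/kWh
  Ratio = LCOE / grid_price = 0.0771 / 0.1678 = 0.4595
  Grid parity achieved (ratio <= 1)? yes

0.4595


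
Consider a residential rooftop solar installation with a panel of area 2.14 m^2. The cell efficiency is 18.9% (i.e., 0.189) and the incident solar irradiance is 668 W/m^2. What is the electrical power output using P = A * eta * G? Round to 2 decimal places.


Use the solar power formula P = A * eta * G.
Given: A = 2.14 m^2, eta = 0.189, G = 668 W/m^2
P = 2.14 * 0.189 * 668
P = 270.18 W

270.18


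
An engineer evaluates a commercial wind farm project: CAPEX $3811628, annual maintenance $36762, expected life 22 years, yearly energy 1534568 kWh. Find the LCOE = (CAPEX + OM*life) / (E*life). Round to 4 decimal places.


Total cost = CAPEX + OM * lifetime = 3811628 + 36762 * 22 = 3811628 + 808764 = 4620392
Total generation = annual * lifetime = 1534568 * 22 = 33760496 kWh
LCOE = 4620392 / 33760496
LCOE = 0.1369 $/kWh

0.1369


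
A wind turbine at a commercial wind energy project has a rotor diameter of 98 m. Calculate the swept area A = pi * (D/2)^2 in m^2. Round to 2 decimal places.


Compute the rotor radius:
  r = D / 2 = 98 / 2 = 49.0 m
Calculate swept area:
  A = pi * r^2 = pi * 49.0^2
  A = 7542.96 m^2

7542.96


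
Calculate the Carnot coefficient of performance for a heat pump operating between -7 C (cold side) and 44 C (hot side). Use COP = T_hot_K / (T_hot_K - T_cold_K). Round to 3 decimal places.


Convert to Kelvin:
  T_hot = 44 + 273.15 = 317.15 K
  T_cold = -7 + 273.15 = 266.15 K
Apply Carnot COP formula:
  COP = T_hot_K / (T_hot_K - T_cold_K) = 317.15 / 51.0
  COP = 6.219

6.219


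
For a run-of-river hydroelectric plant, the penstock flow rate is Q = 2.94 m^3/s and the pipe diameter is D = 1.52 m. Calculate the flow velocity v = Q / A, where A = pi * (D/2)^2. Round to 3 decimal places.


Compute pipe cross-sectional area:
  A = pi * (D/2)^2 = pi * (1.52/2)^2 = 1.8146 m^2
Calculate velocity:
  v = Q / A = 2.94 / 1.8146
  v = 1.620 m/s

1.620


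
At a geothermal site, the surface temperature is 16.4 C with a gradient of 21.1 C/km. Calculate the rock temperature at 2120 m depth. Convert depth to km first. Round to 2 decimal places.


Convert depth to km: 2120 / 1000 = 2.12 km
Temperature increase = gradient * depth_km = 21.1 * 2.12 = 44.73 C
Temperature at depth = T_surface + delta_T = 16.4 + 44.73
T = 61.13 C

61.13


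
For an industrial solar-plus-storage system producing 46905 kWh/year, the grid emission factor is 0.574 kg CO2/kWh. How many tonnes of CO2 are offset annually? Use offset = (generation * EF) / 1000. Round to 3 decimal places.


CO2 offset in kg = generation * emission_factor
CO2 offset = 46905 * 0.574 = 26923.47 kg
Convert to tonnes:
  CO2 offset = 26923.47 / 1000 = 26.923 tonnes

26.923


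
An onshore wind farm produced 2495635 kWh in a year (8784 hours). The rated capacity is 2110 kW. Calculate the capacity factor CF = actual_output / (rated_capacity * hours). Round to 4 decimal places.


Capacity factor = actual output / maximum possible output
Maximum possible = rated * hours = 2110 * 8784 = 18534240 kWh
CF = 2495635 / 18534240
CF = 0.1346

0.1346


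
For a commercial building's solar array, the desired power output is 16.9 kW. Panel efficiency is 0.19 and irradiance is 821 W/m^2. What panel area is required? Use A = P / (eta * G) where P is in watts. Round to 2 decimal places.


Convert target power to watts: P = 16.9 * 1000 = 16900.0 W
Compute denominator: eta * G = 0.19 * 821 = 155.99
Required area A = P / (eta * G) = 16900.0 / 155.99
A = 108.34 m^2

108.34


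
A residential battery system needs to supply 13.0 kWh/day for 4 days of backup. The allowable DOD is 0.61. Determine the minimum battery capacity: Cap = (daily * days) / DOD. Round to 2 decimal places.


Total energy needed = daily * days = 13.0 * 4 = 52.0 kWh
Account for depth of discharge:
  Cap = total_energy / DOD = 52.0 / 0.61
  Cap = 85.25 kWh

85.25


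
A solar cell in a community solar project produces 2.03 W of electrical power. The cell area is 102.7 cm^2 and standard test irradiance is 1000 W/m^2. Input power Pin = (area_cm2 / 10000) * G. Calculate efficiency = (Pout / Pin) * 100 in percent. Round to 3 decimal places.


First compute the input power:
  Pin = area_cm2 / 10000 * G = 102.7 / 10000 * 1000 = 10.27 W
Then compute efficiency:
  Efficiency = (Pout / Pin) * 100 = (2.03 / 10.27) * 100
  Efficiency = 19.766%

19.766


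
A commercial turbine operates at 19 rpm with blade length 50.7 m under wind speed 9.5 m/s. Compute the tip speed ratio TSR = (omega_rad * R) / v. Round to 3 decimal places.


Convert rotational speed to rad/s:
  omega = 19 * 2 * pi / 60 = 1.9897 rad/s
Compute tip speed:
  v_tip = omega * R = 1.9897 * 50.7 = 100.877 m/s
Tip speed ratio:
  TSR = v_tip / v_wind = 100.877 / 9.5 = 10.619

10.619


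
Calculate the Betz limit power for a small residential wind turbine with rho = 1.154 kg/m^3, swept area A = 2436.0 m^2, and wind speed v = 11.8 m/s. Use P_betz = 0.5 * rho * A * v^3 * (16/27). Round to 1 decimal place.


The Betz coefficient Cp_max = 16/27 = 0.5926
v^3 = 11.8^3 = 1643.032
P_betz = 0.5 * rho * A * v^3 * Cp_max
P_betz = 0.5 * 1.154 * 2436.0 * 1643.032 * 0.5926
P_betz = 1368533.2 W

1368533.2


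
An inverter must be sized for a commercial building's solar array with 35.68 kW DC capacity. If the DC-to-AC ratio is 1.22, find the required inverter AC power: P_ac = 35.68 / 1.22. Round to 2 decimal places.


The inverter AC capacity is determined by the DC/AC ratio.
Given: P_dc = 35.68 kW, DC/AC ratio = 1.22
P_ac = P_dc / ratio = 35.68 / 1.22
P_ac = 29.25 kW

29.25


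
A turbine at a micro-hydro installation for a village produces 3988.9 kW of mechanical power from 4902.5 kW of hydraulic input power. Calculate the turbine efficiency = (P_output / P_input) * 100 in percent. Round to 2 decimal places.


Turbine efficiency = (output power / input power) * 100
eta = (3988.9 / 4902.5) * 100
eta = 81.36%

81.36


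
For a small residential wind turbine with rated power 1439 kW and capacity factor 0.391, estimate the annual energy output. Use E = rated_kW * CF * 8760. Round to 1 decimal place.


Annual energy = rated_kW * capacity_factor * hours_per_year
Given: P_rated = 1439 kW, CF = 0.391, hours = 8760
E = 1439 * 0.391 * 8760
E = 4928805.2 kWh

4928805.2


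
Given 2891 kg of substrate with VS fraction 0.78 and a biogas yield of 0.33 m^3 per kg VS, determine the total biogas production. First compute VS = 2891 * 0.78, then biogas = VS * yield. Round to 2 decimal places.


Compute volatile solids:
  VS = mass * VS_fraction = 2891 * 0.78 = 2254.98 kg
Calculate biogas volume:
  Biogas = VS * specific_yield = 2254.98 * 0.33
  Biogas = 744.14 m^3

744.14


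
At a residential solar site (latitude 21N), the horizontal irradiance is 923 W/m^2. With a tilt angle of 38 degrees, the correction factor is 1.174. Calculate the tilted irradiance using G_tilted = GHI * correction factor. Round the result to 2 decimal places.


Identify the given values:
  GHI = 923 W/m^2, tilt correction factor = 1.174
Apply the formula G_tilted = GHI * factor:
  G_tilted = 923 * 1.174
  G_tilted = 1083.60 W/m^2

1083.60


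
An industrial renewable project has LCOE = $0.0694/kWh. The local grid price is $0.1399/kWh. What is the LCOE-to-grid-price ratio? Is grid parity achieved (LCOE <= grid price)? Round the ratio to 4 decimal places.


Compare LCOE to grid price:
  LCOE = $0.0694/kWh, Grid price = $0.1399/kWh
  Ratio = LCOE / grid_price = 0.0694 / 0.1399 = 0.4961
  Grid parity achieved (ratio <= 1)? yes

0.4961


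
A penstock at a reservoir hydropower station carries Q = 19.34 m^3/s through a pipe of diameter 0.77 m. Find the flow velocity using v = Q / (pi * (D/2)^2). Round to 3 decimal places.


Compute pipe cross-sectional area:
  A = pi * (D/2)^2 = pi * (0.77/2)^2 = 0.4657 m^2
Calculate velocity:
  v = Q / A = 19.34 / 0.4657
  v = 41.532 m/s

41.532


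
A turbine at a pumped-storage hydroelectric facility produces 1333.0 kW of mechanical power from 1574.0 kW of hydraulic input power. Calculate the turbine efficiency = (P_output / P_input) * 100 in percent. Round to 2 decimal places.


Turbine efficiency = (output power / input power) * 100
eta = (1333.0 / 1574.0) * 100
eta = 84.69%

84.69


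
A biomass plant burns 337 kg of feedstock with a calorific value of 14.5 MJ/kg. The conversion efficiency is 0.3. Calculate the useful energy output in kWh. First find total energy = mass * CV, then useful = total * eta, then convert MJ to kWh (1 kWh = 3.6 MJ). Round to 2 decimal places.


Total energy = mass * CV = 337 * 14.5 = 4886.5 MJ
Useful energy = total * eta = 4886.5 * 0.3 = 1465.95 MJ
Convert to kWh: 1465.95 / 3.6
Useful energy = 407.21 kWh

407.21


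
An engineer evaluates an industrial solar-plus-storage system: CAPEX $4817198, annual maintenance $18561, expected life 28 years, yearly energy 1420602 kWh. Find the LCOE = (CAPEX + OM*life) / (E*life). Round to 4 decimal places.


Total cost = CAPEX + OM * lifetime = 4817198 + 18561 * 28 = 4817198 + 519708 = 5336906
Total generation = annual * lifetime = 1420602 * 28 = 39776856 kWh
LCOE = 5336906 / 39776856
LCOE = 0.1342 $/kWh

0.1342


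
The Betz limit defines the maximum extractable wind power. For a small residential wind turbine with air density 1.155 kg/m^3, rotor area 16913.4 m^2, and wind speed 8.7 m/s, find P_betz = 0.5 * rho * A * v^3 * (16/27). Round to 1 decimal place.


The Betz coefficient Cp_max = 16/27 = 0.5926
v^3 = 8.7^3 = 658.503
P_betz = 0.5 * rho * A * v^3 * Cp_max
P_betz = 0.5 * 1.155 * 16913.4 * 658.503 * 0.5926
P_betz = 3811508.4 W

3811508.4


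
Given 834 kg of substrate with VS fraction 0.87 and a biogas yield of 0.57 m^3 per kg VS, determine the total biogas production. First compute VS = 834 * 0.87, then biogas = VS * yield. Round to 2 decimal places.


Compute volatile solids:
  VS = mass * VS_fraction = 834 * 0.87 = 725.58 kg
Calculate biogas volume:
  Biogas = VS * specific_yield = 725.58 * 0.57
  Biogas = 413.58 m^3

413.58


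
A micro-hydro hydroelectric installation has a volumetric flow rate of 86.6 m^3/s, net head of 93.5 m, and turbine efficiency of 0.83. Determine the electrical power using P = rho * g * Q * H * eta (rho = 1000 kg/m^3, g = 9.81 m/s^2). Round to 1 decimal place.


Apply the hydropower formula P = rho * g * Q * H * eta
rho * g = 1000 * 9.81 = 9810.0
P = 9810.0 * 86.6 * 93.5 * 0.83
P = 65929017.3 W

65929017.3


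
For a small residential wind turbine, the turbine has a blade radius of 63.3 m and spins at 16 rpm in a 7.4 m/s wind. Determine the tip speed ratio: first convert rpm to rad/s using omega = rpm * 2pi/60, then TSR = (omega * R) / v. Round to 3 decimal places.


Convert rotational speed to rad/s:
  omega = 16 * 2 * pi / 60 = 1.6755 rad/s
Compute tip speed:
  v_tip = omega * R = 1.6755 * 63.3 = 106.06 m/s
Tip speed ratio:
  TSR = v_tip / v_wind = 106.06 / 7.4 = 14.332

14.332


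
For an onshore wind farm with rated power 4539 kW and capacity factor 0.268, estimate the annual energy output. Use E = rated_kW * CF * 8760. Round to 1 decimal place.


Annual energy = rated_kW * capacity_factor * hours_per_year
Given: P_rated = 4539 kW, CF = 0.268, hours = 8760
E = 4539 * 0.268 * 8760
E = 10656119.5 kWh

10656119.5


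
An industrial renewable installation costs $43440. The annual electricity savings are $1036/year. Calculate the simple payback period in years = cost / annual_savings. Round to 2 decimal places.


Simple payback period = initial cost / annual savings
Payback = 43440 / 1036
Payback = 41.93 years

41.93


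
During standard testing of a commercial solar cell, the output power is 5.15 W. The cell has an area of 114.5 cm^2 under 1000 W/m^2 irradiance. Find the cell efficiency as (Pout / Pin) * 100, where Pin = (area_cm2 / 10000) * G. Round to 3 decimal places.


First compute the input power:
  Pin = area_cm2 / 10000 * G = 114.5 / 10000 * 1000 = 11.45 W
Then compute efficiency:
  Efficiency = (Pout / Pin) * 100 = (5.15 / 11.45) * 100
  Efficiency = 44.978%

44.978


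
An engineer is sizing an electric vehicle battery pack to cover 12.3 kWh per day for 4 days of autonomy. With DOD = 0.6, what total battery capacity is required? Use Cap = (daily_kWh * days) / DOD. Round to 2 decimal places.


Total energy needed = daily * days = 12.3 * 4 = 49.2 kWh
Account for depth of discharge:
  Cap = total_energy / DOD = 49.2 / 0.6
  Cap = 82.00 kWh

82.00


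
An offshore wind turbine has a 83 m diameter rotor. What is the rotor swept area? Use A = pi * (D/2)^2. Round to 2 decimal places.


Compute the rotor radius:
  r = D / 2 = 83 / 2 = 41.5 m
Calculate swept area:
  A = pi * r^2 = pi * 41.5^2
  A = 5410.61 m^2

5410.61


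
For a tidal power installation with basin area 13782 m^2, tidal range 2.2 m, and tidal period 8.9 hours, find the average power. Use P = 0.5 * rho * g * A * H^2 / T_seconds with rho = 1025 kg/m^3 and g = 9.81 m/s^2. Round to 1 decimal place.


Convert period to seconds: T = 8.9 * 3600 = 32040.0 s
H^2 = 2.2^2 = 4.84
P = 0.5 * rho * g * A * H^2 / T
P = 0.5 * 1025 * 9.81 * 13782 * 4.84 / 32040.0
P = 10467.1 W

10467.1
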